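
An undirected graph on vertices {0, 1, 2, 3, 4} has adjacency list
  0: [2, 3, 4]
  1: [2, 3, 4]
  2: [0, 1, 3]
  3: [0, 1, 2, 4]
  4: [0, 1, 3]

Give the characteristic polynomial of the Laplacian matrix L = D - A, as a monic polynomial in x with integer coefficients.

x^5 - 16x^4 + 94x^3 - 240x^2 + 225x

Reading degrees in the order [0, 1, 2, 3, 4] gives [3, 3, 3, 4, 3]; set D = diag(3, 3, 3, 4, 3) and form L = D - A. Computing det(xI - L) by cofactor expansion (or equivalently via sum-over-permutations) gives x^5 - 16x^4 + 94x^3 - 240x^2 + 225x. The constant term is 0 because L is singular (the all-ones vector lies in its kernel). The largest eigenvalue, 5, is at most the vertex count 5.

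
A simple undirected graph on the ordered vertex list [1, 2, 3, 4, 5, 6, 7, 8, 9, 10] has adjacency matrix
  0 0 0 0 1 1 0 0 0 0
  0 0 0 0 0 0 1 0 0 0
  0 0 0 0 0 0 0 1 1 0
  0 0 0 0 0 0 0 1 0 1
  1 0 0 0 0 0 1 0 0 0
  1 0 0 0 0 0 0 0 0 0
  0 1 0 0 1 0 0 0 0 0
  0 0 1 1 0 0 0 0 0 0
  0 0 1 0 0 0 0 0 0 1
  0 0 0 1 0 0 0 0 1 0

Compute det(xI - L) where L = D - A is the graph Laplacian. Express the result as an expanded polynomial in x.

x^10 - 18x^9 + 136x^8 - 560x^7 + 1365x^6 - 2000x^5 + 1700x^4 - 750x^3 + 125x^2

Each diagonal entry of L is the vertex degree and each off-diagonal entry is -1 where an edge is present, 0 otherwise; in the order [1, 2, 3, 4, 5, 6, 7, 8, 9, 10] the diagonal is [2, 1, 2, 2, 2, 1, 2, 2, 2, 2]. L has integer entries, so p(x) = det(xI - L) has integer coefficients. Expanding the determinant yields x^10 - 18x^9 + 136x^8 - 560x^7 + 1365x^6 - 2000x^5 + 1700x^4 - 750x^3 + 125x^2. The coefficient of x^9 equals -trace(L) = -18, matching the sum of degrees. The eigenvalues sum to 18, which equals trace(L) = 2|E|. The largest eigenvalue, 3.6180, is at most the vertex count 10.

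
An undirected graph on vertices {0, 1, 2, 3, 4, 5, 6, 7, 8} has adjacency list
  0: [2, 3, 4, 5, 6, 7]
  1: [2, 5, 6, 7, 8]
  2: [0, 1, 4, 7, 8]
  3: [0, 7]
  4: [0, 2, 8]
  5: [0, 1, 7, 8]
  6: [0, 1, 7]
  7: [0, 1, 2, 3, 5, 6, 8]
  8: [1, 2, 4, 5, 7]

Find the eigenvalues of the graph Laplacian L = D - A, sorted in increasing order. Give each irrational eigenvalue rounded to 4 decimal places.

[0, 1.8627, 2.4916, 3.2849, 4.7051, 5.5894, 6.2856, 7.6372, 8.1435]

Reading degrees in the order [0, 1, 2, 3, 4, 5, 6, 7, 8] gives [6, 5, 5, 2, 3, 4, 3, 7, 5]; set D = diag(6, 5, 5, 2, 3, 4, 3, 7, 5) and form L = D - A. L is symmetric positive semidefinite, so every eigenvalue is real and nonnegative. The single zero eigenvalue shows the graph is connected. The eigenvalues sum to 40, which equals trace(L) = 2|E|.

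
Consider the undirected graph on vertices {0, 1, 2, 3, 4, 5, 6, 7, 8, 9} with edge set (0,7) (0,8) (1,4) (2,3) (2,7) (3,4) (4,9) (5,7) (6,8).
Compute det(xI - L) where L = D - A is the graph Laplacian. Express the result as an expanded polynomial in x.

Reading degrees in the order [0, 1, 2, 3, 4, 5, 6, 7, 8, 9] gives [2, 1, 2, 2, 3, 1, 1, 3, 2, 1]; set D = diag(2, 1, 2, 2, 3, 1, 1, 3, 2, 1) and form L = D - A. Computing det(xI - L) by cofactor expansion (or equivalently via sum-over-permutations) gives x^10 - 18x^9 + 134x^8 - 536x^7 + 1255x^6 - 1760x^5 + 1453x^4 - 662x^3 + 143x^2 - 10x. Since p(0) = det(-L) = 0, x divides p(x). The eigenvalues sum to 18, which equals trace(L) = 2|E|.

x^10 - 18x^9 + 134x^8 - 536x^7 + 1255x^6 - 1760x^5 + 1453x^4 - 662x^3 + 143x^2 - 10x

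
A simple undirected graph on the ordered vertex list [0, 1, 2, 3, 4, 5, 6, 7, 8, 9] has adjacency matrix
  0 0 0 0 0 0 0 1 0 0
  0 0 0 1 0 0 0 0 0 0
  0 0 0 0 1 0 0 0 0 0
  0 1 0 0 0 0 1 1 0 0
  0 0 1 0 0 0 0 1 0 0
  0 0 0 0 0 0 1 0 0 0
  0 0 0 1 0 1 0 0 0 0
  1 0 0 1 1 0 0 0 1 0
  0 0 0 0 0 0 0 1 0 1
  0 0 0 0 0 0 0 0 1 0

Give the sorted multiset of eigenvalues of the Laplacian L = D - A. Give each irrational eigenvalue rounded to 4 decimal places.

With the vertex order [0, 1, 2, 3, 4, 5, 6, 7, 8, 9], the degrees are [1, 1, 1, 3, 2, 1, 2, 4, 2, 1], giving D = diag(1, 1, 1, 3, 2, 1, 2, 4, 2, 1) and L = D - A. The multiplicity of 0 as a Laplacian eigenvalue equals the number of connected components.

[0, 0.2263, 0.3820, 0.6274, 0.7726, 2, 2.2925, 2.6180, 3.6837, 5.3975]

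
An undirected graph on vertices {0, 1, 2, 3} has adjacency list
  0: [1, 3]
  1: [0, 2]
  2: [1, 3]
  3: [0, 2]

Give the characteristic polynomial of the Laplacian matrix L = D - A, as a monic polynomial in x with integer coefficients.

Each diagonal entry of L is the vertex degree and each off-diagonal entry is -1 where an edge is present, 0 otherwise; in the order [0, 1, 2, 3] the diagonal is [2, 2, 2, 2]. L has integer entries, so p(x) = det(xI - L) has integer coefficients. Expanding the determinant yields x^4 - 8x^3 + 20x^2 - 16x. The constant term is 0 because L is singular (the all-ones vector lies in its kernel). There is one zero in the spectrum, matching the 1 component.

x^4 - 8x^3 + 20x^2 - 16x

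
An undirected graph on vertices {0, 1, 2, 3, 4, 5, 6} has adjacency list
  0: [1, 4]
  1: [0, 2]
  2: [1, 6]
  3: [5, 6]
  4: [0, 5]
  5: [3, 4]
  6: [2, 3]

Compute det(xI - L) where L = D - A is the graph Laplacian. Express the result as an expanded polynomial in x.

Reading degrees in the order [0, 1, 2, 3, 4, 5, 6] gives [2, 2, 2, 2, 2, 2, 2]; set D = diag(2, 2, 2, 2, 2, 2, 2) and form L = D - A. L has integer entries, so p(x) = det(xI - L) has integer coefficients. Expanding the determinant yields x^7 - 14x^6 + 77x^5 - 210x^4 + 294x^3 - 196x^2 + 49x. The coefficient of x^6 equals -trace(L) = -14, matching the sum of degrees.

x^7 - 14x^6 + 77x^5 - 210x^4 + 294x^3 - 196x^2 + 49x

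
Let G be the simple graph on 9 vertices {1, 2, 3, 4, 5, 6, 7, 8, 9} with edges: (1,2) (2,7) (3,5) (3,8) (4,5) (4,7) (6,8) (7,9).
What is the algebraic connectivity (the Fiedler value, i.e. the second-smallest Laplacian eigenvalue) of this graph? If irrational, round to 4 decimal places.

Each diagonal entry of L is the vertex degree and each off-diagonal entry is -1 where an edge is present, 0 otherwise; in the order [1, 2, 3, 4, 5, 6, 7, 8, 9] the diagonal is [1, 2, 2, 2, 2, 1, 3, 2, 1]. Computing the eigenvalues of L and sorting gives [0, 0.1404, 0.5362, 0.7754, 1.5803, 2.2449, 2.7784, 3.5988, 4.3455]. The Fiedler value lambda_2 = 0.1404 is strictly positive, so the graph is connected. There is one zero in the spectrum, matching the 1 component. The largest eigenvalue, 4.3455, is at most the vertex count 9.

0.1404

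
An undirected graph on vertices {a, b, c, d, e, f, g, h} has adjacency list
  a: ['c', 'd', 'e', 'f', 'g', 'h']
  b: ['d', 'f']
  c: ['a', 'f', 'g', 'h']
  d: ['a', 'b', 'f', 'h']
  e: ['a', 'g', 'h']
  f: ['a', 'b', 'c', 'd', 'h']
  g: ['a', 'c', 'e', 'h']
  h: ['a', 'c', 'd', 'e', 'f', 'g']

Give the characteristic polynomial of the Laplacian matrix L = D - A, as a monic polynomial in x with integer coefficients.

Reading degrees in the order [a, b, c, d, e, f, g, h] gives [6, 2, 4, 4, 3, 5, 4, 6]; set D = diag(6, 2, 4, 4, 3, 5, 4, 6) and form L = D - A. Computing det(xI - L) by cofactor expansion (or equivalently via sum-over-permutations) gives x^8 - 34x^7 + 482x^6 - 3678x^5 + 16227x^4 - 41080x^3 + 54618x^2 - 28840x. Since p(0) = det(-L) = 0, x divides p(x). There is one zero in the spectrum, matching the 1 component.

x^8 - 34x^7 + 482x^6 - 3678x^5 + 16227x^4 - 41080x^3 + 54618x^2 - 28840x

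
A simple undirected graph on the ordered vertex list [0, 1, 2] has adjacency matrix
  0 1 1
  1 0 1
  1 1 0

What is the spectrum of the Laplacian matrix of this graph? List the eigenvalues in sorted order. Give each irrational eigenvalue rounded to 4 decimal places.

[0, 3, 3]

Reading degrees in the order [0, 1, 2] gives [2, 2, 2]; set D = diag(2, 2, 2) and form L = D - A. Diagonalising L (or applying a numerical eigensolver to the 3x3 matrix) gives the spectrum above. The single zero eigenvalue shows the graph is connected.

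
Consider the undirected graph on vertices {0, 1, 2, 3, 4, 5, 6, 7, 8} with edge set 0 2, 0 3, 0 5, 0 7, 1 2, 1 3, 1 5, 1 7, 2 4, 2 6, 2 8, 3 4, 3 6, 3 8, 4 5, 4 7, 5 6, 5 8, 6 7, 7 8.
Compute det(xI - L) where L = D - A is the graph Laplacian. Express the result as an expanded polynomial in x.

Reading degrees in the order [0, 1, 2, 3, 4, 5, 6, 7, 8] gives [4, 4, 5, 5, 4, 5, 4, 5, 4]; set D = diag(4, 4, 5, 5, 4, 5, 4, 5, 4) and form L = D - A. The eigenvalues of L are [0, 4, 4, 4, 4, 5, 5, 5, 9]; the characteristic polynomial is the product of (x - lambda_i), which multiplies out to x^9 - 40x^8 + 690x^7 - 6720x^6 + 40485x^5 - 154704x^4 + 366560x^3 - 492800x^2 + 288000x. Since p(0) = det(-L) = 0, x divides p(x). There is one zero in the spectrum, matching the 1 component.

x^9 - 40x^8 + 690x^7 - 6720x^6 + 40485x^5 - 154704x^4 + 366560x^3 - 492800x^2 + 288000x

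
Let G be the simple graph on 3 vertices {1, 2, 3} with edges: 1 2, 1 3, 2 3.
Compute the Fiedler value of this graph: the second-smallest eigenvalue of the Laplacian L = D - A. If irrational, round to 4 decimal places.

With the vertex order [1, 2, 3], the degrees are [2, 2, 2], giving D = diag(2, 2, 2) and L = D - A. The smallest Laplacian eigenvalue is always 0. The next one, lambda_2 = 3, measures how hard the graph is to disconnect: larger values mean better connectivity. By the matrix-tree theorem the graph has (1/3) * product of the nonzero eigenvalues = 3 spanning trees.

3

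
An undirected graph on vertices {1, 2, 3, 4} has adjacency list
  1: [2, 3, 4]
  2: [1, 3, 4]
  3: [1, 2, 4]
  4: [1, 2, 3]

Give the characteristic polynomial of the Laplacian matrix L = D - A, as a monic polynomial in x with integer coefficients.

Each diagonal entry of L is the vertex degree and each off-diagonal entry is -1 where an edge is present, 0 otherwise; in the order [1, 2, 3, 4] the diagonal is [3, 3, 3, 3]. Computing det(xI - L) by cofactor expansion (or equivalently via sum-over-permutations) gives x^4 - 12x^3 + 48x^2 - 64x. The constant term is 0 because L is singular (the all-ones vector lies in its kernel).

x^4 - 12x^3 + 48x^2 - 64x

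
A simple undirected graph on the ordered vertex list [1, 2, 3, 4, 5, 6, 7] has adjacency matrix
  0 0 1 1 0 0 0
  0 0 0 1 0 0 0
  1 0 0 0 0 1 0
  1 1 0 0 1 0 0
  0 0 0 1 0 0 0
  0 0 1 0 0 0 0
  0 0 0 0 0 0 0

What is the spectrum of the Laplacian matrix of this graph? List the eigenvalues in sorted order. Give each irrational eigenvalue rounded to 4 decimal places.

[0, 0, 0.3249, 1, 1.4608, 3, 4.2143]

Each diagonal entry of L is the vertex degree and each off-diagonal entry is -1 where an edge is present, 0 otherwise; in the order [1, 2, 3, 4, 5, 6, 7] the diagonal is [2, 1, 2, 3, 1, 1, 0]. L is symmetric positive semidefinite, so every eigenvalue is real and nonnegative. The 2 zero eigenvalues correspond to the 2 connected components. The largest eigenvalue, 4.2143, is at most the vertex count 7.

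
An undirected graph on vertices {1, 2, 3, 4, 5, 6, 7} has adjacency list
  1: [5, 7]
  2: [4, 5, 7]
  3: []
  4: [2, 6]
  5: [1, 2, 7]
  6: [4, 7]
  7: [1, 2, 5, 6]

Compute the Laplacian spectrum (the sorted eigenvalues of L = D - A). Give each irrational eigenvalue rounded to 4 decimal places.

[0, 0, 1.1088, 2.2954, 3, 4.3174, 5.2784]

Each diagonal entry of L is the vertex degree and each off-diagonal entry is -1 where an edge is present, 0 otherwise; in the order [1, 2, 3, 4, 5, 6, 7] the diagonal is [2, 3, 0, 2, 3, 2, 4]. The multiplicity of 0 as a Laplacian eigenvalue equals the number of connected components. The 2 zero eigenvalues correspond to the 2 connected components. The eigenvalues sum to 16, which equals trace(L) = 2|E|.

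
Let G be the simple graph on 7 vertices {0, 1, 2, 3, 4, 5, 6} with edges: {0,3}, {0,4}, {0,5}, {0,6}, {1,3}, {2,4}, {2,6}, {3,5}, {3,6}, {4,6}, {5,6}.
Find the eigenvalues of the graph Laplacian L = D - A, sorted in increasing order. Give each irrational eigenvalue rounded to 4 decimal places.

[0, 0.8057, 1.7928, 3.3537, 4.6306, 5.3406, 6.0766]

With the vertex order [0, 1, 2, 3, 4, 5, 6], the degrees are [4, 1, 2, 4, 3, 3, 5], giving D = diag(4, 1, 2, 4, 3, 3, 5) and L = D - A. L is symmetric positive semidefinite, so every eigenvalue is real and nonnegative. The single zero eigenvalue shows the graph is connected. There is one zero in the spectrum, matching the 1 component.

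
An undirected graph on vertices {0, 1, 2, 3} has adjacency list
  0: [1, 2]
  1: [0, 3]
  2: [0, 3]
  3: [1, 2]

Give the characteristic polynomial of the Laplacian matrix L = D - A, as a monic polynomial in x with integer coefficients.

With the vertex order [0, 1, 2, 3], the degrees are [2, 2, 2, 2], giving D = diag(2, 2, 2, 2) and L = D - A. The eigenvalues of L are [0, 2, 2, 4]; the characteristic polynomial is the product of (x - lambda_i), which multiplies out to x^4 - 8x^3 + 20x^2 - 16x. The coefficient of x^3 equals -trace(L) = -8, matching the sum of degrees. There is one zero in the spectrum, matching the 1 component. By the matrix-tree theorem the graph has (1/4) * product of the nonzero eigenvalues = 4 spanning trees.

x^4 - 8x^3 + 20x^2 - 16x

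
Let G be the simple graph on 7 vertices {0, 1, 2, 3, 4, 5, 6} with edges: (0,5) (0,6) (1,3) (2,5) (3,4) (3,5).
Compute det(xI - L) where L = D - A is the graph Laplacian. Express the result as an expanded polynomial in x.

x^7 - 12x^6 + 53x^5 - 108x^4 + 105x^3 - 46x^2 + 7x

With the vertex order [0, 1, 2, 3, 4, 5, 6], the degrees are [2, 1, 1, 3, 1, 3, 1], giving D = diag(2, 1, 1, 3, 1, 3, 1) and L = D - A. Computing det(xI - L) by cofactor expansion (or equivalently via sum-over-permutations) gives x^7 - 12x^6 + 53x^5 - 108x^4 + 105x^3 - 46x^2 + 7x. Since p(0) = det(-L) = 0, x divides p(x). The largest eigenvalue, 4.6287, is at most the vertex count 7. The eigenvalues sum to 12, which equals trace(L) = 2|E|.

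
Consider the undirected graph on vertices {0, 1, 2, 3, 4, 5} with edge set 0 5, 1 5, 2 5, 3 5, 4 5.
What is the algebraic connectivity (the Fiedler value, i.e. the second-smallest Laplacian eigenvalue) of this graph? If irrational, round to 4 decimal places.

Reading degrees in the order [0, 1, 2, 3, 4, 5] gives [1, 1, 1, 1, 1, 5]; set D = diag(1, 1, 1, 1, 1, 5) and form L = D - A. The sorted Laplacian eigenvalues are [0, 1, 1, 1, 1, 6]; the algebraic connectivity is the second entry, 1. The largest eigenvalue, 6, is at most the vertex count 6. The eigenvalues sum to 10, which equals trace(L) = 2|E|.

1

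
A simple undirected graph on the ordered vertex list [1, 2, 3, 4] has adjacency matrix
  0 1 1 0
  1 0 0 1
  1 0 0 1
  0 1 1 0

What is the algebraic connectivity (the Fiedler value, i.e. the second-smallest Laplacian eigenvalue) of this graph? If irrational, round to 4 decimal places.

2

Reading degrees in the order [1, 2, 3, 4] gives [2, 2, 2, 2]; set D = diag(2, 2, 2, 2) and form L = D - A. Computing the eigenvalues of L and sorting gives [0, 2, 2, 4]. The Fiedler value lambda_2 = 2 is strictly positive, so the graph is connected. The largest eigenvalue, 4, is at most the vertex count 4. The eigenvalues sum to 8, which equals trace(L) = 2|E|.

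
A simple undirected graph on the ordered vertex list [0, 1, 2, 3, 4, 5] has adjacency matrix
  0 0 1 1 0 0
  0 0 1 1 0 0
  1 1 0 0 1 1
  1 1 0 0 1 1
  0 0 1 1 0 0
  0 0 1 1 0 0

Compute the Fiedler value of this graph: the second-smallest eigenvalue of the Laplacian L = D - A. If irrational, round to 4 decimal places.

2

Each diagonal entry of L is the vertex degree and each off-diagonal entry is -1 where an edge is present, 0 otherwise; in the order [0, 1, 2, 3, 4, 5] the diagonal is [2, 2, 4, 4, 2, 2]. Computing the eigenvalues of L and sorting gives [0, 2, 2, 2, 4, 6]. The Fiedler value lambda_2 = 2 is strictly positive, so the graph is connected.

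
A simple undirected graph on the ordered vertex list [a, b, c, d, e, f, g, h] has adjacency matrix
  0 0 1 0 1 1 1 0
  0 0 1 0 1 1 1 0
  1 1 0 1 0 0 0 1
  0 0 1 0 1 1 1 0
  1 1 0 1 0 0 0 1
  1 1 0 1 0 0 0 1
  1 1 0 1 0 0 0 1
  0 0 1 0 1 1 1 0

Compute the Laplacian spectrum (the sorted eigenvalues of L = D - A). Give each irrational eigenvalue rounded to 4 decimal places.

With the vertex order [a, b, c, d, e, f, g, h], the degrees are [4, 4, 4, 4, 4, 4, 4, 4], giving D = diag(4, 4, 4, 4, 4, 4, 4, 4) and L = D - A. Since every row of L sums to 0, the all-ones vector is in the kernel and 0 is an eigenvalue. The single zero eigenvalue shows the graph is connected. There is one zero in the spectrum, matching the 1 component. The largest eigenvalue, 8, is at most the vertex count 8.

[0, 4, 4, 4, 4, 4, 4, 8]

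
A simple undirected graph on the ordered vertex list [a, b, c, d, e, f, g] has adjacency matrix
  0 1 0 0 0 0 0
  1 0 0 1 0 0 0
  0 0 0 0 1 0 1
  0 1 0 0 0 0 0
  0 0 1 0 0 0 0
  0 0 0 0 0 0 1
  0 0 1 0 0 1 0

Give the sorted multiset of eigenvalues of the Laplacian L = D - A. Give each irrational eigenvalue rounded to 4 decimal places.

Each diagonal entry of L is the vertex degree and each off-diagonal entry is -1 where an edge is present, 0 otherwise; in the order [a, b, c, d, e, f, g] the diagonal is [1, 2, 2, 1, 1, 1, 2]. Since every row of L sums to 0, the all-ones vector is in the kernel and 0 is an eigenvalue. The 2 zero eigenvalues correspond to the 2 connected components.

[0, 0, 0.5858, 1, 2, 3, 3.4142]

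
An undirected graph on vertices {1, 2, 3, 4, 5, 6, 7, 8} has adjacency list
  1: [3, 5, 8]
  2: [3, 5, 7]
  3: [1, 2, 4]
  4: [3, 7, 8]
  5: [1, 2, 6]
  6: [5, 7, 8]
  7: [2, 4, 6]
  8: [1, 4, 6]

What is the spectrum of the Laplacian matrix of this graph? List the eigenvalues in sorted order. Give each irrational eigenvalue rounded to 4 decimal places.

With the vertex order [1, 2, 3, 4, 5, 6, 7, 8], the degrees are [3, 3, 3, 3, 3, 3, 3, 3], giving D = diag(3, 3, 3, 3, 3, 3, 3, 3) and L = D - A. The multiplicity of 0 as a Laplacian eigenvalue equals the number of connected components. The single zero eigenvalue shows the graph is connected. By the matrix-tree theorem the graph has (1/8) * product of the nonzero eigenvalues = 384 spanning trees. There is one zero in the spectrum, matching the 1 component.

[0, 2, 2, 2, 4, 4, 4, 6]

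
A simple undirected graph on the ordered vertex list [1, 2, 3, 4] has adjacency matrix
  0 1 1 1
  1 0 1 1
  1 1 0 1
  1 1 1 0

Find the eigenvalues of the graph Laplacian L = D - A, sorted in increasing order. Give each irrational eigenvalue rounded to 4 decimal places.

[0, 4, 4, 4]

Each diagonal entry of L is the vertex degree and each off-diagonal entry is -1 where an edge is present, 0 otherwise; in the order [1, 2, 3, 4] the diagonal is [3, 3, 3, 3]. The multiplicity of 0 as a Laplacian eigenvalue equals the number of connected components.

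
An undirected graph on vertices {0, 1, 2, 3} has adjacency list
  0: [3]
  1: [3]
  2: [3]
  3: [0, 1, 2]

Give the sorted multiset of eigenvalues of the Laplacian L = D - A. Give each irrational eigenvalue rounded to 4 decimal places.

Reading degrees in the order [0, 1, 2, 3] gives [1, 1, 1, 3]; set D = diag(1, 1, 1, 3) and form L = D - A. The multiplicity of 0 as a Laplacian eigenvalue equals the number of connected components. The single zero eigenvalue shows the graph is connected.

[0, 1, 1, 4]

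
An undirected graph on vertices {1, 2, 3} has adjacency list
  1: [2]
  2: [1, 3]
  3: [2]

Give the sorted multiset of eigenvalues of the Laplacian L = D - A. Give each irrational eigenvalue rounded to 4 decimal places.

Reading degrees in the order [1, 2, 3] gives [1, 2, 1]; set D = diag(1, 2, 1) and form L = D - A. Since every row of L sums to 0, the all-ones vector is in the kernel and 0 is an eigenvalue. The single zero eigenvalue shows the graph is connected.

[0, 1, 3]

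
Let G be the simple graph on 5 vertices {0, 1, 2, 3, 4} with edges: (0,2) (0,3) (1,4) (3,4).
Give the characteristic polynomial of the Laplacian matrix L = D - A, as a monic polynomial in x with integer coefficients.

With the vertex order [0, 1, 2, 3, 4], the degrees are [2, 1, 1, 2, 2], giving D = diag(2, 1, 1, 2, 2) and L = D - A. Computing det(xI - L) by cofactor expansion (or equivalently via sum-over-permutations) gives x^5 - 8x^4 + 21x^3 - 20x^2 + 5x. The constant term is 0 because L is singular (the all-ones vector lies in its kernel). There is one zero in the spectrum, matching the 1 component.

x^5 - 8x^4 + 21x^3 - 20x^2 + 5x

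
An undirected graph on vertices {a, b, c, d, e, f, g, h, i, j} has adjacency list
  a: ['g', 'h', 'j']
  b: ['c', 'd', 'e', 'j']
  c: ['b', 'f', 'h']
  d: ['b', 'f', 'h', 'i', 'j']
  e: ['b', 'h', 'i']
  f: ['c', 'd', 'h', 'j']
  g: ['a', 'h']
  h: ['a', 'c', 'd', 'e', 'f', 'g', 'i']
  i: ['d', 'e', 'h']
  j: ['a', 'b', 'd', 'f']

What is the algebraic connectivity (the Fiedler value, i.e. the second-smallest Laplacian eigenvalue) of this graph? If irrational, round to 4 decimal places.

Reading degrees in the order [a, b, c, d, e, f, g, h, i, j] gives [3, 4, 3, 5, 3, 4, 2, 7, 3, 4]; set D = diag(3, 4, 3, 5, 3, 4, 2, 7, 3, 4) and form L = D - A. Computing the eigenvalues of L and sorting gives [0, 1.3353, 2.0263, 2.8288, 3.2768, 3.7876, 4.3633, 5.6706, 6.4551, 8.2560]. The Fiedler value lambda_2 = 1.3353 is strictly positive, so the graph is connected. The largest eigenvalue, 8.2560, is at most the vertex count 10.

1.3353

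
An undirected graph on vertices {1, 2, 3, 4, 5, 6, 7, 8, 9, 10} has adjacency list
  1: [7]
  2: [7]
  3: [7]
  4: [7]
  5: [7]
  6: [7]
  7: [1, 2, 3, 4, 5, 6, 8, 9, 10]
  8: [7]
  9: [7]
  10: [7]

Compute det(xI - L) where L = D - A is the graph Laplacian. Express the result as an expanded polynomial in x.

x^10 - 18x^9 + 108x^8 - 336x^7 + 630x^6 - 756x^5 + 588x^4 - 288x^3 + 81x^2 - 10x

Each diagonal entry of L is the vertex degree and each off-diagonal entry is -1 where an edge is present, 0 otherwise; in the order [1, 2, 3, 4, 5, 6, 7, 8, 9, 10] the diagonal is [1, 1, 1, 1, 1, 1, 9, 1, 1, 1]. L has integer entries, so p(x) = det(xI - L) has integer coefficients. Expanding the determinant yields x^10 - 18x^9 + 108x^8 - 336x^7 + 630x^6 - 756x^5 + 588x^4 - 288x^3 + 81x^2 - 10x. The coefficient of x^9 equals -trace(L) = -18, matching the sum of degrees. The eigenvalues sum to 18, which equals trace(L) = 2|E|.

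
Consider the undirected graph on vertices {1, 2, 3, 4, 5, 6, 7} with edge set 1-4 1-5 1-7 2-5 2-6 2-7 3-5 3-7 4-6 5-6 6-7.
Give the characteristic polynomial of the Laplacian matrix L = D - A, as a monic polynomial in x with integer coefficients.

x^7 - 22x^6 + 194x^5 - 876x^4 + 2130x^3 - 2634x^2 + 1288x

Each diagonal entry of L is the vertex degree and each off-diagonal entry is -1 where an edge is present, 0 otherwise; in the order [1, 2, 3, 4, 5, 6, 7] the diagonal is [3, 3, 2, 2, 4, 4, 4]. Computing det(xI - L) by cofactor expansion (or equivalently via sum-over-permutations) gives x^7 - 22x^6 + 194x^5 - 876x^4 + 2130x^3 - 2634x^2 + 1288x. The constant term is 0 because L is singular (the all-ones vector lies in its kernel). The largest eigenvalue, 6.3574, is at most the vertex count 7.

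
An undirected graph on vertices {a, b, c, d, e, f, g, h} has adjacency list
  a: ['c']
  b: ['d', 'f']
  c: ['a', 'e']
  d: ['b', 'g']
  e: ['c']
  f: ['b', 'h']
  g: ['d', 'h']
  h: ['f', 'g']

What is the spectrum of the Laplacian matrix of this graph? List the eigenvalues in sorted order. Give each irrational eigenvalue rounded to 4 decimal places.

Each diagonal entry of L is the vertex degree and each off-diagonal entry is -1 where an edge is present, 0 otherwise; in the order [a, b, c, d, e, f, g, h] the diagonal is [1, 2, 2, 2, 1, 2, 2, 2]. L is symmetric positive semidefinite, so every eigenvalue is real and nonnegative. The 2 zero eigenvalues correspond to the 2 connected components.

[0, 0, 1, 1.3820, 1.3820, 3, 3.6180, 3.6180]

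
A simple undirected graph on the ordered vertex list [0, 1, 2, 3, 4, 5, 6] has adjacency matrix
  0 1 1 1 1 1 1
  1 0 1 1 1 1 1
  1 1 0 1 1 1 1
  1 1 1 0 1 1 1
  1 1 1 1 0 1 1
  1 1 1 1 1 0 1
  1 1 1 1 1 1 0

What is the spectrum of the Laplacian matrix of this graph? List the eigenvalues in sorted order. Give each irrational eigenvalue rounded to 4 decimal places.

[0, 7, 7, 7, 7, 7, 7]

Reading degrees in the order [0, 1, 2, 3, 4, 5, 6] gives [6, 6, 6, 6, 6, 6, 6]; set D = diag(6, 6, 6, 6, 6, 6, 6) and form L = D - A. Since every row of L sums to 0, the all-ones vector is in the kernel and 0 is an eigenvalue. The single zero eigenvalue shows the graph is connected.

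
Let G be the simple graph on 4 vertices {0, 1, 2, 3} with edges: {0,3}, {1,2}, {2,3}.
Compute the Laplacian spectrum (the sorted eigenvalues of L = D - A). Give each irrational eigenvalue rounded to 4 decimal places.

Reading degrees in the order [0, 1, 2, 3] gives [1, 1, 2, 2]; set D = diag(1, 1, 2, 2) and form L = D - A. L is symmetric positive semidefinite, so every eigenvalue is real and nonnegative. The largest eigenvalue, 3.4142, is at most the vertex count 4.

[0, 0.5858, 2, 3.4142]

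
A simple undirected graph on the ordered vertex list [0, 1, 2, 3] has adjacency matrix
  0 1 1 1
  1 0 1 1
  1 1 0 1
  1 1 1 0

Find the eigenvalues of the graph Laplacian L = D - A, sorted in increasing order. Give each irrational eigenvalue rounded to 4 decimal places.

With the vertex order [0, 1, 2, 3], the degrees are [3, 3, 3, 3], giving D = diag(3, 3, 3, 3) and L = D - A. The multiplicity of 0 as a Laplacian eigenvalue equals the number of connected components. The eigenvalues sum to 12, which equals trace(L) = 2|E|.

[0, 4, 4, 4]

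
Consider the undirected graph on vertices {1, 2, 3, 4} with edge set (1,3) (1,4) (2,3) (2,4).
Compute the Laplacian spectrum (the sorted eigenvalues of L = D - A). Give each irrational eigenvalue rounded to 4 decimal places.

[0, 2, 2, 4]

With the vertex order [1, 2, 3, 4], the degrees are [2, 2, 2, 2], giving D = diag(2, 2, 2, 2) and L = D - A. Diagonalising L (or applying a numerical eigensolver to the 4x4 matrix) gives the spectrum above. The eigenvalues sum to 8, which equals trace(L) = 2|E|.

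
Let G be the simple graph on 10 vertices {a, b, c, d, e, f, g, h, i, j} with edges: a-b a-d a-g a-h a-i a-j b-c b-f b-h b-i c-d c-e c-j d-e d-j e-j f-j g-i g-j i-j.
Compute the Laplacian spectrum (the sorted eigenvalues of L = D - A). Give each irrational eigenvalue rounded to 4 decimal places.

Reading degrees in the order [a, b, c, d, e, f, g, h, i, j] gives [6, 5, 4, 4, 3, 2, 3, 2, 4, 7]; set D = diag(6, 5, 4, 4, 3, 2, 3, 2, 4, 7) and form L = D - A. L is symmetric positive semidefinite, so every eigenvalue is real and nonnegative.

[0, 1.4974, 1.8547, 2.0651, 3.9751, 4.4085, 4.6697, 6.1168, 7.0666, 8.3463]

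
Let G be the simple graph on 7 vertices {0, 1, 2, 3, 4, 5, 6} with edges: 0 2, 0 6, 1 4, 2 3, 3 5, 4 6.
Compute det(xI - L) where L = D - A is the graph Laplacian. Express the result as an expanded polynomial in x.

x^7 - 12x^6 + 55x^5 - 120x^4 + 126x^3 - 56x^2 + 7x

With the vertex order [0, 1, 2, 3, 4, 5, 6], the degrees are [2, 1, 2, 2, 2, 1, 2], giving D = diag(2, 1, 2, 2, 2, 1, 2) and L = D - A. L has integer entries, so p(x) = det(xI - L) has integer coefficients. Expanding the determinant yields x^7 - 12x^6 + 55x^5 - 120x^4 + 126x^3 - 56x^2 + 7x. Since p(0) = det(-L) = 0, x divides p(x). The largest eigenvalue, 3.8019, is at most the vertex count 7. The eigenvalues sum to 12, which equals trace(L) = 2|E|.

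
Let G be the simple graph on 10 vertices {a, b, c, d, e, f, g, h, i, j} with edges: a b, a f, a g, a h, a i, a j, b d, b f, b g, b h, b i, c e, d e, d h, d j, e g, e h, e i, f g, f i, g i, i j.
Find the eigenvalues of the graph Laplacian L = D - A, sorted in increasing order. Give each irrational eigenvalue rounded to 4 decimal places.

[0, 0.8646, 2.5799, 2.9899, 4.7230, 4.9184, 5.9396, 6.6863, 7.3710, 7.9274]

Each diagonal entry of L is the vertex degree and each off-diagonal entry is -1 where an edge is present, 0 otherwise; in the order [a, b, c, d, e, f, g, h, i, j] the diagonal is [6, 6, 1, 4, 5, 4, 5, 4, 6, 3]. L is symmetric positive semidefinite, so every eigenvalue is real and nonnegative. The single zero eigenvalue shows the graph is connected. The largest eigenvalue, 7.9274, is at most the vertex count 10. By the matrix-tree theorem the graph has (1/10) * product of the nonzero eigenvalues = 35951 spanning trees.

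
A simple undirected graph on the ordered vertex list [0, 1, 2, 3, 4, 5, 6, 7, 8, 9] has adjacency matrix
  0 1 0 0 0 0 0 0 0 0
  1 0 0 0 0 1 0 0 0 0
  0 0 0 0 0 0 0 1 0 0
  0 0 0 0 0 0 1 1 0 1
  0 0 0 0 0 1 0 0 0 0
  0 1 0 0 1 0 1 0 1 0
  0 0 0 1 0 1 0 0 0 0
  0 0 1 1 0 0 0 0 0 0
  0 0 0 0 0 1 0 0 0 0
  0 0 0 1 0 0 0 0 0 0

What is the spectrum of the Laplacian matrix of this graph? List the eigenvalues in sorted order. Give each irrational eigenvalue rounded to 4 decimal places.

Each diagonal entry of L is the vertex degree and each off-diagonal entry is -1 where an edge is present, 0 otherwise; in the order [0, 1, 2, 3, 4, 5, 6, 7, 8, 9] the diagonal is [1, 2, 1, 3, 1, 4, 2, 2, 1, 1]. Diagonalising L (or applying a numerical eigensolver to the 10x10 matrix) gives the spectrum above.

[0, 0.1626, 0.5188, 0.6270, 1, 1.5072, 2.3111, 2.5027, 4.1701, 5.2005]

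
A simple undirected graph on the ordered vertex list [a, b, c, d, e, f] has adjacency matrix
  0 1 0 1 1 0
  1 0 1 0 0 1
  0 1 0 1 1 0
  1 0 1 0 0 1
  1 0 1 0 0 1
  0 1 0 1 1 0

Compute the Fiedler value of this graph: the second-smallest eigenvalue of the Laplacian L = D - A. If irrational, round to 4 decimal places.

Reading degrees in the order [a, b, c, d, e, f] gives [3, 3, 3, 3, 3, 3]; set D = diag(3, 3, 3, 3, 3, 3) and form L = D - A. Computing the eigenvalues of L and sorting gives [0, 3, 3, 3, 3, 6]. The Fiedler value lambda_2 = 3 is strictly positive, so the graph is connected.

3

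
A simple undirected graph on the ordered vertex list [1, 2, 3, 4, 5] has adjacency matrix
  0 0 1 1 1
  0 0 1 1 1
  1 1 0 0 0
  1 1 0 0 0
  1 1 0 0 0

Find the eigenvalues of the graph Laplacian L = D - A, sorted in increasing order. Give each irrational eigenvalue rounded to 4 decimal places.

[0, 2, 2, 3, 5]

Each diagonal entry of L is the vertex degree and each off-diagonal entry is -1 where an edge is present, 0 otherwise; in the order [1, 2, 3, 4, 5] the diagonal is [3, 3, 2, 2, 2]. Since every row of L sums to 0, the all-ones vector is in the kernel and 0 is an eigenvalue. There is one zero in the spectrum, matching the 1 component.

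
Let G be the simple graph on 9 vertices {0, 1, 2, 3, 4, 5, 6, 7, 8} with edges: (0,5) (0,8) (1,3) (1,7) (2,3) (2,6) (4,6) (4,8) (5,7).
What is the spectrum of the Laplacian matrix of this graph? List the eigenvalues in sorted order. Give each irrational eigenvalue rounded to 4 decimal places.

Reading degrees in the order [0, 1, 2, 3, 4, 5, 6, 7, 8] gives [2, 2, 2, 2, 2, 2, 2, 2, 2]; set D = diag(2, 2, 2, 2, 2, 2, 2, 2, 2) and form L = D - A. Diagonalising L (or applying a numerical eigensolver to the 9x9 matrix) gives the spectrum above.

[0, 0.4679, 0.4679, 1.6527, 1.6527, 3, 3, 3.8794, 3.8794]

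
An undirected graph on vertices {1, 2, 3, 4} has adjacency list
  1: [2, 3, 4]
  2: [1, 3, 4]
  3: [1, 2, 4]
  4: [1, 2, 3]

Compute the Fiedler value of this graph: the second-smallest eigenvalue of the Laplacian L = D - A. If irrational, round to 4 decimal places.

4

With the vertex order [1, 2, 3, 4], the degrees are [3, 3, 3, 3], giving D = diag(3, 3, 3, 3) and L = D - A. The smallest Laplacian eigenvalue is always 0. The next one, lambda_2 = 4, measures how hard the graph is to disconnect: larger values mean better connectivity. The eigenvalues sum to 12, which equals trace(L) = 2|E|. There is one zero in the spectrum, matching the 1 component.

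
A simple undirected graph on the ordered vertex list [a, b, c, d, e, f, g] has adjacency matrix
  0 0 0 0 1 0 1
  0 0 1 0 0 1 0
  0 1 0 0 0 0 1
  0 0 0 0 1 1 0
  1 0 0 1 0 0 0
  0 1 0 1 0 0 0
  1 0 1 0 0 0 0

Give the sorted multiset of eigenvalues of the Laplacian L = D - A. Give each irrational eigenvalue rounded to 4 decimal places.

Each diagonal entry of L is the vertex degree and each off-diagonal entry is -1 where an edge is present, 0 otherwise; in the order [a, b, c, d, e, f, g] the diagonal is [2, 2, 2, 2, 2, 2, 2]. Since every row of L sums to 0, the all-ones vector is in the kernel and 0 is an eigenvalue. The single zero eigenvalue shows the graph is connected. The eigenvalues sum to 14, which equals trace(L) = 2|E|.

[0, 0.7530, 0.7530, 2.4450, 2.4450, 3.8019, 3.8019]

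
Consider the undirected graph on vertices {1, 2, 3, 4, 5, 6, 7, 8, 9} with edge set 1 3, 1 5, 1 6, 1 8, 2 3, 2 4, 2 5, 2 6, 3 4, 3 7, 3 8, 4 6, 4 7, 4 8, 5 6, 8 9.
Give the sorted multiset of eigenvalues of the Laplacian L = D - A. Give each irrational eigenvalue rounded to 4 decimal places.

Reading degrees in the order [1, 2, 3, 4, 5, 6, 7, 8, 9] gives [4, 4, 5, 5, 3, 4, 2, 4, 1]; set D = diag(4, 4, 5, 5, 3, 4, 2, 4, 1) and form L = D - A. The multiplicity of 0 as a Laplacian eigenvalue equals the number of connected components. The single zero eigenvalue shows the graph is connected. By the matrix-tree theorem the graph has (1/9) * product of the nonzero eigenvalues = 1603 spanning trees.

[0, 0.7936, 1.5695, 3.1420, 3.6199, 4.5523, 5.2010, 6.3774, 6.7444]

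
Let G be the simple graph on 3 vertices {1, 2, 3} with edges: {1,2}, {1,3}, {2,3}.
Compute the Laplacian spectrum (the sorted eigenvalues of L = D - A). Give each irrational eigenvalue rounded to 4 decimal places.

[0, 3, 3]

Reading degrees in the order [1, 2, 3] gives [2, 2, 2]; set D = diag(2, 2, 2) and form L = D - A. L is symmetric positive semidefinite, so every eigenvalue is real and nonnegative. There is one zero in the spectrum, matching the 1 component. The largest eigenvalue, 3, is at most the vertex count 3.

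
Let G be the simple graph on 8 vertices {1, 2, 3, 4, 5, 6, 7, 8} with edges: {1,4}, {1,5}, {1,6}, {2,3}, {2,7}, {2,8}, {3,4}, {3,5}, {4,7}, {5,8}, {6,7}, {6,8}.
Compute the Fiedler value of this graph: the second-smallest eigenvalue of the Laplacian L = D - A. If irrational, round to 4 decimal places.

Each diagonal entry of L is the vertex degree and each off-diagonal entry is -1 where an edge is present, 0 otherwise; in the order [1, 2, 3, 4, 5, 6, 7, 8] the diagonal is [3, 3, 3, 3, 3, 3, 3, 3]. The sorted Laplacian eigenvalues are [0, 2, 2, 2, 4, 4, 4, 6]; the algebraic connectivity is the second entry, 2.

2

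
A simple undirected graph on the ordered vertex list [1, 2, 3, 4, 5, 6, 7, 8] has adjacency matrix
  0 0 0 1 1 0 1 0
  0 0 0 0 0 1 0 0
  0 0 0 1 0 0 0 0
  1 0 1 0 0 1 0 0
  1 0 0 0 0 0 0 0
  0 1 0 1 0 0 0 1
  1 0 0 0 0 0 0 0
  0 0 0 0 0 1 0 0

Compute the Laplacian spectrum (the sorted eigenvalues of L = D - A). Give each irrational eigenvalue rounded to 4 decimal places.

Each diagonal entry of L is the vertex degree and each off-diagonal entry is -1 where an edge is present, 0 otherwise; in the order [1, 2, 3, 4, 5, 6, 7, 8] the diagonal is [3, 1, 1, 3, 1, 3, 1, 1]. Diagonalising L (or applying a numerical eigensolver to the 8x8 matrix) gives the spectrum above. The single zero eigenvalue shows the graph is connected. The largest eigenvalue, 4.8136, is at most the vertex count 8.

[0, 0.2679, 0.6571, 1, 1, 2.5293, 3.7321, 4.8136]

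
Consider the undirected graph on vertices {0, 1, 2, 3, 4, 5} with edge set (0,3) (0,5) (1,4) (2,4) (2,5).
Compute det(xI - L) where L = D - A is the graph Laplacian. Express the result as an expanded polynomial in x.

x^6 - 10x^5 + 36x^4 - 56x^3 + 35x^2 - 6x

With the vertex order [0, 1, 2, 3, 4, 5], the degrees are [2, 1, 2, 1, 2, 2], giving D = diag(2, 1, 2, 1, 2, 2) and L = D - A. L has integer entries, so p(x) = det(xI - L) has integer coefficients. Expanding the determinant yields x^6 - 10x^5 + 36x^4 - 56x^3 + 35x^2 - 6x. Since p(0) = det(-L) = 0, x divides p(x). The eigenvalues sum to 10, which equals trace(L) = 2|E|.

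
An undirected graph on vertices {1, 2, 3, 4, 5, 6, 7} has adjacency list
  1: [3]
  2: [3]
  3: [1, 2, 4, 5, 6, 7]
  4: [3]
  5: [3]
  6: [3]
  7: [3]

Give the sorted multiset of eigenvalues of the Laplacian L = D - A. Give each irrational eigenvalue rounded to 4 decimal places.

[0, 1, 1, 1, 1, 1, 7]

Each diagonal entry of L is the vertex degree and each off-diagonal entry is -1 where an edge is present, 0 otherwise; in the order [1, 2, 3, 4, 5, 6, 7] the diagonal is [1, 1, 6, 1, 1, 1, 1]. Diagonalising L (or applying a numerical eigensolver to the 7x7 matrix) gives the spectrum above. The single zero eigenvalue shows the graph is connected. The largest eigenvalue, 7, is at most the vertex count 7. The eigenvalues sum to 12, which equals trace(L) = 2|E|.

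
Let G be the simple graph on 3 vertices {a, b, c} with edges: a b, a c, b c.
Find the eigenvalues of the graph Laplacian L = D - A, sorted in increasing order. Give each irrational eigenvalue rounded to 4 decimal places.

[0, 3, 3]

With the vertex order [a, b, c], the degrees are [2, 2, 2], giving D = diag(2, 2, 2) and L = D - A. Diagonalising L (or applying a numerical eigensolver to the 3x3 matrix) gives the spectrum above. The single zero eigenvalue shows the graph is connected.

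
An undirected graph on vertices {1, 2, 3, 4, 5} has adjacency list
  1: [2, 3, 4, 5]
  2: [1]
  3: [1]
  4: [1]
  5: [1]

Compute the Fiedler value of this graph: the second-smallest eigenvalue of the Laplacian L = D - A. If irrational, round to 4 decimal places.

1

Each diagonal entry of L is the vertex degree and each off-diagonal entry is -1 where an edge is present, 0 otherwise; in the order [1, 2, 3, 4, 5] the diagonal is [4, 1, 1, 1, 1]. The smallest Laplacian eigenvalue is always 0. The next one, lambda_2 = 1, measures how hard the graph is to disconnect: larger values mean better connectivity.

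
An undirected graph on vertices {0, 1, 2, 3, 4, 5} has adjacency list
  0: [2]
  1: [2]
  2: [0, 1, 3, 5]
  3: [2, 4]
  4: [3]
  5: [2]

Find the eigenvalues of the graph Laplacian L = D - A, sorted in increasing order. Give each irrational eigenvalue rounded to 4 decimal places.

[0, 0.4859, 1, 1, 2.4280, 5.0861]

With the vertex order [0, 1, 2, 3, 4, 5], the degrees are [1, 1, 4, 2, 1, 1], giving D = diag(1, 1, 4, 2, 1, 1) and L = D - A. Diagonalising L (or applying a numerical eigensolver to the 6x6 matrix) gives the spectrum above. The single zero eigenvalue shows the graph is connected. By the matrix-tree theorem the graph has (1/6) * product of the nonzero eigenvalues = 1 spanning tree.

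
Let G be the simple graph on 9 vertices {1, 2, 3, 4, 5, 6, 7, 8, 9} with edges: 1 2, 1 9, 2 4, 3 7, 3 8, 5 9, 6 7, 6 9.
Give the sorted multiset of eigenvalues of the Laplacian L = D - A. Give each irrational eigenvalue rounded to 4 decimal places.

Reading degrees in the order [1, 2, 3, 4, 5, 6, 7, 8, 9] gives [2, 2, 2, 1, 1, 2, 2, 1, 3]; set D = diag(2, 2, 2, 1, 1, 2, 2, 1, 3) and form L = D - A. The multiplicity of 0 as a Laplacian eigenvalue equals the number of connected components. The eigenvalues sum to 16, which equals trace(L) = 2|E|. By the matrix-tree theorem the graph has (1/9) * product of the nonzero eigenvalues = 1 spanning tree.

[0, 0.1506, 0.4266, 1, 1.4229, 2.1724, 3, 3.4576, 4.3699]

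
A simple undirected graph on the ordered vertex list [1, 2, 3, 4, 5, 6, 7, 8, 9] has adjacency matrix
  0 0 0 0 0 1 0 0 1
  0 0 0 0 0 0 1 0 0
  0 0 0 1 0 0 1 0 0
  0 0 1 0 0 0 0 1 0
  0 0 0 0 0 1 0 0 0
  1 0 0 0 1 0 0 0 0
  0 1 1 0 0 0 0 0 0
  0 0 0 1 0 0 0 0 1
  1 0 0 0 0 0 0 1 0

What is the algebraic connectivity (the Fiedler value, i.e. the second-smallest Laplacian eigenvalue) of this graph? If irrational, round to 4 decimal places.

Each diagonal entry of L is the vertex degree and each off-diagonal entry is -1 where an edge is present, 0 otherwise; in the order [1, 2, 3, 4, 5, 6, 7, 8, 9] the diagonal is [2, 1, 2, 2, 1, 2, 2, 2, 2]. The smallest Laplacian eigenvalue is always 0. The next one, lambda_2 = 0.1206, measures how hard the graph is to disconnect: larger values mean better connectivity. The largest eigenvalue, 3.8794, is at most the vertex count 9.

0.1206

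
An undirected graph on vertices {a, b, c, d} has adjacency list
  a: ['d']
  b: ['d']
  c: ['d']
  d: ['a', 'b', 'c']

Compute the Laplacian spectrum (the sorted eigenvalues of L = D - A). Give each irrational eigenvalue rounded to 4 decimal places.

Each diagonal entry of L is the vertex degree and each off-diagonal entry is -1 where an edge is present, 0 otherwise; in the order [a, b, c, d] the diagonal is [1, 1, 1, 3]. Diagonalising L (or applying a numerical eigensolver to the 4x4 matrix) gives the spectrum above. By the matrix-tree theorem the graph has (1/4) * product of the nonzero eigenvalues = 1 spanning tree. The largest eigenvalue, 4, is at most the vertex count 4.

[0, 1, 1, 4]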